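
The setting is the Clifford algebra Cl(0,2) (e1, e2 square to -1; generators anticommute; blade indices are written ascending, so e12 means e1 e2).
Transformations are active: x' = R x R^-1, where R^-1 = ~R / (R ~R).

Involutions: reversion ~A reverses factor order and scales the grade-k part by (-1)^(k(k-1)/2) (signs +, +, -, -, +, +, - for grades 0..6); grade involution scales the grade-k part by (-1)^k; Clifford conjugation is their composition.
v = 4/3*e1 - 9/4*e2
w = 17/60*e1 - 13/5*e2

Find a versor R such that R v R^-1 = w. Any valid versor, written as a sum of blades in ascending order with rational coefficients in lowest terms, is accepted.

R = v + w = 97/60*e1 - 97/20*e2 works: the equal norms (-985/144) guarantee its sandwich swaps v into w.
Answer: 97/60*e1 - 97/20*e2


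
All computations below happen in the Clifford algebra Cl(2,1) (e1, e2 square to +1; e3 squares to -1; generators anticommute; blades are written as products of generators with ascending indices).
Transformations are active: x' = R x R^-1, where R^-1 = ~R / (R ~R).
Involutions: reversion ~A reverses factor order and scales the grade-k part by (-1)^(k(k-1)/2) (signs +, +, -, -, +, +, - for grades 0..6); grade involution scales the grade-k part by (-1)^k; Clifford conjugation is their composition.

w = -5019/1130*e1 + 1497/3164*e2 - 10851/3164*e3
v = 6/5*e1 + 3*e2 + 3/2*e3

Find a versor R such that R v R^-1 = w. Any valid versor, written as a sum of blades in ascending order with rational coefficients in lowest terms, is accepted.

Take R = v + w = -3663/1130*e1 + 10989/3164*e2 - 6105/3164*e3. Because q(v) = q(w) = 819/100, conjugation by R sends v exactly to w.
Answer: -3663/1130*e1 + 10989/3164*e2 - 6105/3164*e3


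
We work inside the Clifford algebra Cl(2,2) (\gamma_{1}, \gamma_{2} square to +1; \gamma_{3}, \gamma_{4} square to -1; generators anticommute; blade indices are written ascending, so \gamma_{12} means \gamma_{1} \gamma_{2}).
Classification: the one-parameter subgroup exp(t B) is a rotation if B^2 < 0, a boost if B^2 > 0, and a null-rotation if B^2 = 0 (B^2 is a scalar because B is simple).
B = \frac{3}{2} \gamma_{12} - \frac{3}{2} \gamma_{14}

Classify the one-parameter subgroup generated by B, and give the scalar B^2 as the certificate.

B^2 term by term: the squares give (\frac{3}{2})^2*(\gamma_{12})^2 + (-\frac{3}{2})^2*(\gamma_{14})^2 = \frac{9}{4}*(-1) + \frac{9}{4}*(+1) = 0 (each basis 2-blade squares to minus the product of its generators' squares); cross terms between blades sharing an index anticommute and cancel. So B^2 = 0.
Answer: null-rotation, certificate B^2 = 0. The class reads off the invariant scalar 0 directly.


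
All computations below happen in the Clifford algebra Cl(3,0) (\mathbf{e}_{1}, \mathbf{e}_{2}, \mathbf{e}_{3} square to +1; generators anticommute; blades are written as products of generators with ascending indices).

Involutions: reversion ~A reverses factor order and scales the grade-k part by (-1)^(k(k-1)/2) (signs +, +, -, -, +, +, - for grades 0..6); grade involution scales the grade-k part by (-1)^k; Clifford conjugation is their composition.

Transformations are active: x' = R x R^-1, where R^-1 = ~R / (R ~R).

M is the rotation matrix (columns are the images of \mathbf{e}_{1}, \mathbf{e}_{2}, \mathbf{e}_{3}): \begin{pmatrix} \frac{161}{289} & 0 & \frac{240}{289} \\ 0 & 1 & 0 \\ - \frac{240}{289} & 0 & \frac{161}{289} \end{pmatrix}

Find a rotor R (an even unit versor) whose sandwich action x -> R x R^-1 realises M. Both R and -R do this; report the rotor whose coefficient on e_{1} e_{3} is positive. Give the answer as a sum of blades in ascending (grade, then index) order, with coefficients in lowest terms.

Method: write R = a + b12*e_{1} e_{2} + b13*e_{1} e_{3} + b23*e_{2} e_{3} with a^2 + b12^2 + b13^2 + b23^2 = 1 (so R^-1 = ~R). Expanding the columns R e_j ~R gives tr M = 4a^2 - 1 and, from the antisymmetric part, M21 - M12 = -4a*b12, M13 - M31 = 4a*b13, M32 - M23 = -4a*b23.
Here tr M = \frac{611}{289}, so a^2 = (1 + tr M)/4 = \frac{225}{289} and a = ±\frac{15}{17}. Taking a = \frac{15}{17}: M21 - M12 = 0, M13 - M31 = \frac{480}{289}, M32 - M23 = 0, giving b12 = 0, b13 = \frac{8}{17}, b23 = 0, i.e. R = \frac{15}{17} + \frac{8}{17} e_{1} e_{3}.
Its e_{1} e_{3} coefficient is already positive.
Answer: \frac{15}{17} + \frac{8}{17} e_{1} e_{3}. Recall the cover is two-to-one: with M of trace \frac{611}{289}, both preimages act alike, and the stated e_{1} e_{3} sign chooses the sheet.


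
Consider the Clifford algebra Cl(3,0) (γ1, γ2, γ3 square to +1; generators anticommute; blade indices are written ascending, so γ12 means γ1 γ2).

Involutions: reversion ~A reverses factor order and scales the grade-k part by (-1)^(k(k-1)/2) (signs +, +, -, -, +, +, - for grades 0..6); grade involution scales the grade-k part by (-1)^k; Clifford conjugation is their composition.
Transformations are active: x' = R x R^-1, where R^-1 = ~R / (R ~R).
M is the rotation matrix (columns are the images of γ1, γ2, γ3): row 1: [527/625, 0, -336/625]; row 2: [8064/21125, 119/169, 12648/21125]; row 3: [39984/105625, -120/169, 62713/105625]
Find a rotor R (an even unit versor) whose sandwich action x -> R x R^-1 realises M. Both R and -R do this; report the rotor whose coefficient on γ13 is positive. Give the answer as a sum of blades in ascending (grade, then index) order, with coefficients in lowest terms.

Method: write R = a + b12*γ12 + b13*γ13 + b23*γ23 with a^2 + b12^2 + b13^2 + b23^2 = 1 (so R^-1 = ~R). Expanding the columns R e_j ~R gives tr M = 4a^2 - 1 and, from the antisymmetric part, M21 - M12 = -4a*b12, M13 - M31 = 4a*b13, M32 - M23 = -4a*b23.
Here tr M = 226151/105625, so a^2 = (1 + tr M)/4 = 82944/105625 and a = ±288/325. Taking a = 288/325: M21 - M12 = 8064/21125, M13 - M31 = -96768/105625, M32 - M23 = -27648/21125, giving b12 = -7/65, b13 = -84/325, b23 = 24/65, i.e. R = 288/325 - 7/65*γ12 - 84/325*γ13 + 24/65*γ23.
Its γ13 coefficient is negative, so report the other preimage -R.
Answer: -288/325 + 7/65*γ12 + 84/325*γ13 - 24/65*γ23. Sheet selection: the two-to-one cover makes ±R indistinguishable at the matrix level (trace 226151/105625), so uniqueness comes from the required sign on γ13.


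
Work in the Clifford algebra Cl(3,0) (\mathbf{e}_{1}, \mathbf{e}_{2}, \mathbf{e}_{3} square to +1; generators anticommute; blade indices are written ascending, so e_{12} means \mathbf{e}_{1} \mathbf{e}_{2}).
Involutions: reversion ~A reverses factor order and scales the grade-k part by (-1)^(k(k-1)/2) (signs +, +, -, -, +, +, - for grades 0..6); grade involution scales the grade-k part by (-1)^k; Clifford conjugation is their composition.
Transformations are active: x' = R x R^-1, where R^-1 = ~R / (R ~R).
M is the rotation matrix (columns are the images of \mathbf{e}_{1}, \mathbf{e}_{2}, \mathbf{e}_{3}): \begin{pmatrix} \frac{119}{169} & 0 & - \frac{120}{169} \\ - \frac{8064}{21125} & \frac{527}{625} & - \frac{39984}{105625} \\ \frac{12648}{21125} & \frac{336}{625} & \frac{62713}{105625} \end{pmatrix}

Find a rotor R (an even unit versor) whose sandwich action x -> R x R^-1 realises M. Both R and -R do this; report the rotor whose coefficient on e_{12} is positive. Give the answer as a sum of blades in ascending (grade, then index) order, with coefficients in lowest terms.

Method: write R = a + b12*e_{12} + b13*e_{13} + b23*e_{23} with a^2 + b12^2 + b13^2 + b23^2 = 1 (so R^-1 = ~R). Expanding the columns R e_j ~R gives tr M = 4a^2 - 1 and, from the antisymmetric part, M21 - M12 = -4a*b12, M13 - M31 = 4a*b13, M32 - M23 = -4a*b23.
Here tr M = \frac{226151}{105625}, so a^2 = (1 + tr M)/4 = \frac{82944}{105625} and a = ±\frac{288}{325}. Taking a = \frac{288}{325}: M21 - M12 = -\frac{8064}{21125}, M13 - M31 = -\frac{27648}{21125}, M32 - M23 = \frac{96768}{105625}, giving b12 = \frac{7}{65}, b13 = -\frac{24}{65}, b23 = -\frac{84}{325}, i.e. R = \frac{288}{325} + \frac{7}{65} e_{12} - \frac{24}{65} e_{13} - \frac{84}{325} e_{23}.
Its e_{12} coefficient is already positive.
Answer: \frac{288}{325} + \frac{7}{65} e_{12} - \frac{24}{65} e_{13} - \frac{84}{325} e_{23}. Sheet selection: the two-to-one cover makes ±R indistinguishable at the matrix level (trace \frac{226151}{105625}), so uniqueness comes from the required sign on e_{12}.


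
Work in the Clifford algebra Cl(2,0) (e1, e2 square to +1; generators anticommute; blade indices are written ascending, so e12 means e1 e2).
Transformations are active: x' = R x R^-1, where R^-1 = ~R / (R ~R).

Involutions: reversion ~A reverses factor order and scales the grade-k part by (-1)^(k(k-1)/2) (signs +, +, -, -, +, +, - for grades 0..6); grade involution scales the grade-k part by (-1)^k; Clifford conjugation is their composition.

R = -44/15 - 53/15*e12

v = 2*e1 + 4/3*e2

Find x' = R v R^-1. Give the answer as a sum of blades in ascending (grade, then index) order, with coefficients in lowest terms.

~R = -44/15 + 53/15*e12, and R ~R = 949/45, so R^-1 = ~R / (949/45).
R v = -476/45*e1 + 142/45*e2
Answer: 13418/14235*e1 - 10492/4745*e2


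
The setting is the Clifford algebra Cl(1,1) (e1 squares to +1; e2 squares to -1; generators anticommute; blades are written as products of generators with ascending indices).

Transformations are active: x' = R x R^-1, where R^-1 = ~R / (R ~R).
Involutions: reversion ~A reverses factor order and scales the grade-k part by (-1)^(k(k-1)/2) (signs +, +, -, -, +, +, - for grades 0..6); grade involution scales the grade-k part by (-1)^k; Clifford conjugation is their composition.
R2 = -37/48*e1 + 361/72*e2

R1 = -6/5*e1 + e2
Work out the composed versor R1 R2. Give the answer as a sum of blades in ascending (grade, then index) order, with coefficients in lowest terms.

Distribute over the terms of R1 (each basis-blade product reordered to ascending indices, repeated generators contracted through their squares):
(-6/5*e1) R2 = 37/40 - 361/60*e1 e2
(e2) R2 = -361/72 + 37/48*e1 e2
Summing the partial products and collecting blades:
Answer: -184/45 - 1259/240*e1 e2


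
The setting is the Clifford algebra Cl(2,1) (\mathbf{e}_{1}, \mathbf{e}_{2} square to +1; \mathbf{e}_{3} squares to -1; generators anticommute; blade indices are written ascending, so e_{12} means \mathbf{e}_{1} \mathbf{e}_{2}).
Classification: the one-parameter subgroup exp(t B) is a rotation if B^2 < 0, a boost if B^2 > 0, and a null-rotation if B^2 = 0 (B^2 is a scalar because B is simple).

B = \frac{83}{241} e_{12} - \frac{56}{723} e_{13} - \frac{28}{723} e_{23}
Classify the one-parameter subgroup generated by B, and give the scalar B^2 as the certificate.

B^2 term by term: the squares give (\frac{83}{241})^2*(e_{12})^2 + (-\frac{56}{723})^2*(e_{13})^2 + (-\frac{28}{723})^2*(e_{23})^2 = \frac{6889}{58081}*(-1) + \frac{3136}{522729}*(+1) + \frac{784}{522729}*(+1) = -\frac{1}{9} (each basis 2-blade squares to minus the product of its generators' squares); cross terms between blades sharing an index anticommute and cancel. So B^2 = -\frac{1}{9}.
Answer: rotation, certificate B^2 = -\frac{1}{9}. The scalar -\frac{1}{9} is the complete invariant here: its sign names the subgroup type.


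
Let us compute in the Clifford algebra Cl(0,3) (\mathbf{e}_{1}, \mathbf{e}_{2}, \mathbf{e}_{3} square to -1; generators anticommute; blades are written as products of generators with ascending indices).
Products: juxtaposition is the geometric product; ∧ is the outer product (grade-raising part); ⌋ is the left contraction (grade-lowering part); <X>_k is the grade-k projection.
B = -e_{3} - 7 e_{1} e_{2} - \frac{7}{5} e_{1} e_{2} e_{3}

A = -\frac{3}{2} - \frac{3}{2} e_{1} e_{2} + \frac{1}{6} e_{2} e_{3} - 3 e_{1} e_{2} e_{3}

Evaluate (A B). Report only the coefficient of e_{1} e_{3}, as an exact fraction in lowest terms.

step 1: -\frac{63}{10} + \frac{7}{30} e_{1} + \frac{1}{6} e_{2} - \frac{108}{5} e_{3} + \frac{15}{2} e_{1} e_{2} - \frac{7}{6} e_{1} e_{3} + \frac{18}{5} e_{1} e_{2} e_{3}
Answer: -\frac{7}{6}


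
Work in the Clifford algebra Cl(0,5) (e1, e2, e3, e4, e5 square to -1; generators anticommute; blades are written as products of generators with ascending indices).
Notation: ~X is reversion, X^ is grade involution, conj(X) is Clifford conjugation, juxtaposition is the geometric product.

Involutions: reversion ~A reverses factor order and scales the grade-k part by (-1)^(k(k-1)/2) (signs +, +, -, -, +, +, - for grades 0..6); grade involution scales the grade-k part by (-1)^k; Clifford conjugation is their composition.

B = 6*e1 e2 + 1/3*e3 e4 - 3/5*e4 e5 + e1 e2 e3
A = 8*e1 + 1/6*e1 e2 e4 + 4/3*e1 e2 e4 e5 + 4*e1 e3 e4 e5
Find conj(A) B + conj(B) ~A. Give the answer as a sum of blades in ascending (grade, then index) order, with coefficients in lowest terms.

first term: 48*e2 - e4 + 4/5*e1 e2 + 12/5*e1 e3 - 4/3*e1 e5 + 8*e2 e3 + 1/6*e3 e4 - 8*e4 e5 + 1/18*e1 e2 e3 + 1/10*e1 e2 e5 - 8/3*e1 e3 e4 + 24/5*e1 e4 e5 + 4*e2 e4 e5 - 4/3*e3 e4 e5 + 4/9*e1 e2 e3 e5 - 24*e2 e3 e4 e5
second term: -48*e2 - e4 - 4/5*e1 e2 - 12/5*e1 e3 + 4/3*e1 e5 - 8*e2 e3 + 1/6*e3 e4 + 8*e4 e5 - 1/18*e1 e2 e3 - 1/10*e1 e2 e5 - 8/3*e1 e3 e4 + 24/5*e1 e4 e5 + 4*e2 e4 e5 - 4/3*e3 e4 e5 + 4/9*e1 e2 e3 e5 - 24*e2 e3 e4 e5
Answer: -2*e4 + 1/3*e3 e4 - 16/3*e1 e3 e4 + 48/5*e1 e4 e5 + 8*e2 e4 e5 - 8/3*e3 e4 e5 + 8/9*e1 e2 e3 e5 - 48*e2 e3 e4 e5


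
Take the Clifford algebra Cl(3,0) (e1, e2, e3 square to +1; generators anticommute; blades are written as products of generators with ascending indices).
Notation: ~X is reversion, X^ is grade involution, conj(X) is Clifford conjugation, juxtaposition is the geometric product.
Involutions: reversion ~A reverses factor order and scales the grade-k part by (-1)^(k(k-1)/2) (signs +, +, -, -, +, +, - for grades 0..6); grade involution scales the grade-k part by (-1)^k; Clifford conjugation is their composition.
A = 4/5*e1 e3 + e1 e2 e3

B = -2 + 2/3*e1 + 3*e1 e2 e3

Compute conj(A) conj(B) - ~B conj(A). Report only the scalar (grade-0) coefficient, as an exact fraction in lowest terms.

first term: -3 - 12/5*e2 - 8/15*e3 + 8/5*e1 e3 - 2/3*e2 e3 - 2*e1 e2 e3
second term: 3 + 12/5*e2 - 8/15*e3 + 8/5*e1 e3 + 2/3*e2 e3 - 2*e1 e2 e3
Answer: -6


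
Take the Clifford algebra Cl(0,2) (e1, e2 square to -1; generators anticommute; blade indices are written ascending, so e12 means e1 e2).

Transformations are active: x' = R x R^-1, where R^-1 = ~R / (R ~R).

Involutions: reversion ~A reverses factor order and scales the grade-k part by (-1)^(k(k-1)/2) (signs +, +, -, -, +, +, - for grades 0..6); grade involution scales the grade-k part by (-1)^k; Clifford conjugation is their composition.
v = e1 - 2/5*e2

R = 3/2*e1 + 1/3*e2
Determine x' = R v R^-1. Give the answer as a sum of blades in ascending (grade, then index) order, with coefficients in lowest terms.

~R = 3/2*e1 + 1/3*e2, and R ~R = -85/36, so R^-1 = ~R / (-85/36).
R v = -41/30 - 14/15*e12
Answer: 313/425*e1 + 334/425*e2


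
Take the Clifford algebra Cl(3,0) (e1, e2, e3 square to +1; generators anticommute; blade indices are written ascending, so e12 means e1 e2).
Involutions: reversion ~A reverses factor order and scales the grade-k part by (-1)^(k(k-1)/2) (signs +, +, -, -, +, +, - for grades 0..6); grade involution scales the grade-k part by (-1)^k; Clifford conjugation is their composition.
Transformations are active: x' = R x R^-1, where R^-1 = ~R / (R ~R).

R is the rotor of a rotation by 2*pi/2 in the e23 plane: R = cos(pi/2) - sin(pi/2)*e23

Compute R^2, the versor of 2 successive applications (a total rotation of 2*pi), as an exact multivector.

The rotor phase is half the rotation angle and phases add under composition, so 2 steps in the e23 plane accumulate phase 2*(pi/2) = pi: R^2 = cos(pi) - sin(pi)*e23.
cos(pi) = -1 and sin(pi) = 0, so R^2 = -1. The total rotation 2*pi is 1 full turn, so every vector returns to itself, yet the rotor is -1, on the OTHER sheet of the double cover (an odd number of 2*pi turns).
Answer: -1


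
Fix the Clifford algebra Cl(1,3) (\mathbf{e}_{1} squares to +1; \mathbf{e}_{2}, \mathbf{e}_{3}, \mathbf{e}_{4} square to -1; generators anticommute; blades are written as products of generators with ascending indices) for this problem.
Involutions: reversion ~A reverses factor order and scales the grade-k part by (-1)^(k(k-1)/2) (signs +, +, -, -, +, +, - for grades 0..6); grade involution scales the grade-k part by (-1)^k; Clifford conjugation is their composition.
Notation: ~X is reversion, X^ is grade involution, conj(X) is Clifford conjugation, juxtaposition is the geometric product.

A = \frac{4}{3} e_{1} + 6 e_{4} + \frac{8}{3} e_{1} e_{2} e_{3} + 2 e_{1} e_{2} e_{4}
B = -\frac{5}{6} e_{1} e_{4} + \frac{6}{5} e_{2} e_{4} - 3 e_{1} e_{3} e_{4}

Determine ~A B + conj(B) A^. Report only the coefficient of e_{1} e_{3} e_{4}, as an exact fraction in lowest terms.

first term: -\frac{13}{5} e_{1} + \frac{83}{15} e_{2} - \frac{10}{9} e_{4} + 18 e_{1} e_{3} + 6 e_{2} e_{3} - 8 e_{2} e_{4} - 4 e_{3} e_{4} + \frac{8}{5} e_{1} e_{2} e_{4} - \frac{16}{5} e_{1} e_{3} e_{4} + \frac{20}{9} e_{2} e_{3} e_{4}
second term: \frac{13}{5} e_{1} - \frac{83}{15} e_{2} + \frac{10}{9} e_{4} - 18 e_{1} e_{3} - 6 e_{2} e_{3} + 8 e_{2} e_{4} + 4 e_{3} e_{4} + \frac{8}{5} e_{1} e_{2} e_{4} - \frac{16}{5} e_{1} e_{3} e_{4} + \frac{20}{9} e_{2} e_{3} e_{4}
Answer: -\frac{32}{5}


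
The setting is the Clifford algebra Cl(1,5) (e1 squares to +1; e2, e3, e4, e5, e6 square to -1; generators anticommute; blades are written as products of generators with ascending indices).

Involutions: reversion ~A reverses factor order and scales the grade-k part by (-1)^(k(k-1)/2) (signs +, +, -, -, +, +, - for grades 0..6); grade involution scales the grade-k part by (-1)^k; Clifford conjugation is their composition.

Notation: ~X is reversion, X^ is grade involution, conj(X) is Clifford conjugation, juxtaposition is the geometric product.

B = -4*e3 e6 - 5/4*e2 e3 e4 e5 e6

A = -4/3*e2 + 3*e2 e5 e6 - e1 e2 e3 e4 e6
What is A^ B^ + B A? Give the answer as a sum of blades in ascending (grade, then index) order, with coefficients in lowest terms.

first term: -5/4*e1 e5 - 15/4*e3 e4 - 4*e1 e2 e4 - 12*e2 e3 e5 - 16/3*e2 e3 e6 - 5/3*e3 e4 e5 e6
second term: 5/4*e1 e5 - 15/4*e3 e4 + 4*e1 e2 e4 - 12*e2 e3 e5 + 16/3*e2 e3 e6 - 5/3*e3 e4 e5 e6
Answer: -15/2*e3 e4 - 24*e2 e3 e5 - 10/3*e3 e4 e5 e6


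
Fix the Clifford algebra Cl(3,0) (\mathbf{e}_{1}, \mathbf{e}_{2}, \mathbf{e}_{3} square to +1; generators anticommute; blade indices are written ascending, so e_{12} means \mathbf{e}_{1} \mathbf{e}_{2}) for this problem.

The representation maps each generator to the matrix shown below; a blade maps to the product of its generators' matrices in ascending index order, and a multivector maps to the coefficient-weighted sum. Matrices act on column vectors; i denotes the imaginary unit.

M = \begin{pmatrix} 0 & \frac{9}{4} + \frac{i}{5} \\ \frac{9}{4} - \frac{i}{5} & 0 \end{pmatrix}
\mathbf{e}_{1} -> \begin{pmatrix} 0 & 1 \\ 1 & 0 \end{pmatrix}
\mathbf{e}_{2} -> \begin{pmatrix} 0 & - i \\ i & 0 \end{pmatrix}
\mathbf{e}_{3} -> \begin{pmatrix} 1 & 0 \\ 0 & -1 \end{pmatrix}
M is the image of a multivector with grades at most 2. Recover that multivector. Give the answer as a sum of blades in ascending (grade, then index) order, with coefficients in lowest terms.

Method: 1, rho(e_{1}), rho(e_{2}), rho(e_{3}) form a trace-orthogonal basis of the 2x2 complex matrices (tr(X Y) = 2 if X = Y, else 0), so M = m0*1 + m1*rho(e_{1}) + m2*rho(e_{2}) + m3*rho(e_{3}) with m0 = tr(M)/2 = 0, m1 = tr(M rho(e_{1}))/2 = \frac{9}{4}, m2 = tr(M rho(e_{2}))/2 = - \frac{1}{5}, m3 = tr(M rho(e_{3}))/2 = 0.
Multiplying table entries, the bivector images are rho(e_{12}) = i*rho(e_{3}), rho(e_{13}) = -i*rho(e_{2}), rho(e_{23}) = i*rho(e_{1}); with real blade coefficients the real parts of m0..m3 are the coefficients of 1, e_{1}, e_{2}, e_{3} and the imaginary parts give the bivectors (e_{23}: Im m1, e_{13}: -Im m2, e_{12}: Im m3).
Answer: \frac{9}{4} e_{1} - \frac{1}{5} e_{2}


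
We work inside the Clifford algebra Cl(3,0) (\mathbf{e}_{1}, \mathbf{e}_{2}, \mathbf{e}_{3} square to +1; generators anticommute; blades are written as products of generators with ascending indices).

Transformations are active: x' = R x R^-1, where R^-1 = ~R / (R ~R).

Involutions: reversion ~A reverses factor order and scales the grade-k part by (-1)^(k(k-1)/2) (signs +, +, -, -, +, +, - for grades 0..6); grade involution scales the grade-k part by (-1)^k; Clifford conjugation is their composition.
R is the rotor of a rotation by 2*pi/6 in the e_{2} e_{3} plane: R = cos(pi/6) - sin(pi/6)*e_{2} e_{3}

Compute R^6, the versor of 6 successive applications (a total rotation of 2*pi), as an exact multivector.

Half-angle bookkeeping: 6 applications in e_{2} e_{3} add up to rotor phase 6*pi/6 = \pi, so R^6 = cos(\pi) - sin(\pi)*e_{2} e_{3}.
cos(\pi) = -1 and sin(\pi) = 0, so R^6 = -1. The total rotation 2*pi is 1 full turn, so every vector returns to itself, yet the rotor is -1, on the OTHER sheet of the double cover (an odd number of 2*pi turns).
Answer: -1


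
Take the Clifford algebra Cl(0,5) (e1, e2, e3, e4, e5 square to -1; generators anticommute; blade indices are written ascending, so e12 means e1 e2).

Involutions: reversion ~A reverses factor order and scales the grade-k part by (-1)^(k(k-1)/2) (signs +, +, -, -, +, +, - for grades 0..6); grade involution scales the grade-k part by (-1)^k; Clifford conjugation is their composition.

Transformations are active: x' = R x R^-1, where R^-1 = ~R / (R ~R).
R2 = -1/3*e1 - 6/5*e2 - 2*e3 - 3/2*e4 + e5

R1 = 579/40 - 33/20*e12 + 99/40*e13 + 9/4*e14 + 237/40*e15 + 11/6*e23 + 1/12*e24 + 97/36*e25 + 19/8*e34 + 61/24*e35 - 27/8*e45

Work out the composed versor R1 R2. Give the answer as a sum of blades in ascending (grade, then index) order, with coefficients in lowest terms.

Distribute over the terms of R2 (each basis-blade product reordered to ascending indices, repeated generators contracted through their squares):
R1 (-1/3*e1) = -193/40*e1 + 11/20*e2 - 33/40*e3 - 3/4*e4 - 79/40*e5 - 11/18*e123 - 1/36*e124 - 97/108*e125 - 19/24*e134 - 61/72*e135 + 9/8*e145
R1 (-6/5*e2) = -99/50*e1 - 1737/100*e2 - 11/5*e3 - 1/10*e4 - 97/30*e5 + 297/100*e123 + 27/10*e124 + 711/100*e125 - 57/20*e234 - 61/20*e235 + 81/20*e245
R1 (-2*e3) = 99/20*e1 + 11/3*e2 - 579/20*e3 - 19/4*e4 - 61/12*e5 + 33/10*e123 + 9/2*e134 + 237/20*e135 + 1/6*e234 + 97/18*e235 + 27/4*e345
R1 (-3/2*e4) = 27/8*e1 + 1/8*e2 + 57/16*e3 - 1737/80*e4 + 81/16*e5 + 99/40*e124 - 297/80*e134 + 711/80*e145 - 11/4*e234 + 97/24*e245 + 61/16*e345
R1 (e5) = -237/40*e1 - 97/36*e2 - 61/24*e3 + 27/8*e4 + 579/40*e5 - 33/20*e125 + 99/40*e135 + 9/4*e145 + 11/6*e235 + 1/12*e245 + 19/8*e345
Summing the partial products and collecting blades:
Answer: -881/200*e1 - 28301/1800*e2 - 7429/240*e3 - 383/16*e4 + 2219/240*e5 + 5093/900*e123 + 1853/360*e124 + 12317/2700*e125 - 1/240*e134 + 1213/90*e135 + 981/80*e145 - 163/30*e234 + 751/180*e235 + 327/40*e245 + 207/16*e345


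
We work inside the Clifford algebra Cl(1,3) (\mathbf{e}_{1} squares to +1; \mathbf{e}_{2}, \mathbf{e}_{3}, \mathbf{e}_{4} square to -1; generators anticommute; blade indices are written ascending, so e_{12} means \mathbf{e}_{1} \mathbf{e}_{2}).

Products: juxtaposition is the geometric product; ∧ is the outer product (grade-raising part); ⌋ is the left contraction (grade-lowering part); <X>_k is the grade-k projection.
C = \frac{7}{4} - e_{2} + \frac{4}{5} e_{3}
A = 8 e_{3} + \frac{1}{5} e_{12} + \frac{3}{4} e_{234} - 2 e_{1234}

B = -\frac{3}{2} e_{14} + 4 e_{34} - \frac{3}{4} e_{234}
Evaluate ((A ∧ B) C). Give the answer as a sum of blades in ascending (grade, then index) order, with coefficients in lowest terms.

step 1: 12 e_{134} + \frac{4}{5} e_{1234}
step 2: \frac{48}{5} e_{14} + \frac{16}{25} e_{124} + \frac{109}{5} e_{134} - \frac{53}{5} e_{1234}
Answer: \frac{48}{5} e_{14} + \frac{16}{25} e_{124} + \frac{109}{5} e_{134} - \frac{53}{5} e_{1234}


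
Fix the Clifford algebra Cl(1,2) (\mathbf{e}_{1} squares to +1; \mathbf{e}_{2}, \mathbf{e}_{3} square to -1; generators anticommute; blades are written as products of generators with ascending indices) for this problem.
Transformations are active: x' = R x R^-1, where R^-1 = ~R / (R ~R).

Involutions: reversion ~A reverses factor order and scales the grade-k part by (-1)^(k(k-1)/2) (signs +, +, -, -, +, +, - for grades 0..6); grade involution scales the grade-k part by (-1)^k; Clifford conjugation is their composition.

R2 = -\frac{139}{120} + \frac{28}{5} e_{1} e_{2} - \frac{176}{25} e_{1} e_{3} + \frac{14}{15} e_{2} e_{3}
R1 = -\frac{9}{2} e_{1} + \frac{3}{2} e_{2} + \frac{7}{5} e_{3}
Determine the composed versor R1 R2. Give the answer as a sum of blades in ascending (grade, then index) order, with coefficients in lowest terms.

Distribute over the terms of R1 (each basis-blade product reordered to ascending indices, repeated generators contracted through their squares):
(-\frac{9}{2} e_{1}) R2 = \frac{417}{80} e_{1} - \frac{126}{5} e_{2} + \frac{792}{25} e_{3} - \frac{21}{5} e_{1} e_{2} e_{3}
(\frac{3}{2} e_{2}) R2 = \frac{42}{5} e_{1} - \frac{139}{80} e_{2} - \frac{7}{5} e_{3} + \frac{264}{25} e_{1} e_{2} e_{3}
(\frac{7}{5} e_{3}) R2 = -\frac{1232}{125} e_{1} + \frac{98}{75} e_{2} - \frac{973}{600} e_{3} + \frac{196}{25} e_{1} e_{2} e_{3}
Summing the partial products and collecting blades:
Answer: \frac{7513}{2000} e_{1} - \frac{30757}{1200} e_{2} + \frac{3439}{120} e_{3} + \frac{71}{5} e_{1} e_{2} e_{3}


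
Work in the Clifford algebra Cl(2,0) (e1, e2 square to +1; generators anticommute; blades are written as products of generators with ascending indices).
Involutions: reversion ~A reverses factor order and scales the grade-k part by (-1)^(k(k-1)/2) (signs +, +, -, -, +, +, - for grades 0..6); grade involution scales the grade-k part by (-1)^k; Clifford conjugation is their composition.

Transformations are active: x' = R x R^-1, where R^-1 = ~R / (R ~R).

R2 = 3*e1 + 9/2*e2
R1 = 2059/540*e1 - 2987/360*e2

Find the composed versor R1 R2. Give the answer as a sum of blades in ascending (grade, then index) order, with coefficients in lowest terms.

Distribute over the terms of R1 (each basis-blade product reordered to ascending indices, repeated generators contracted through their squares):
(2059/540*e1) R2 = 2059/180 + 2059/120*e1 e2
(-2987/360*e2) R2 = -2987/80 + 2987/120*e1 e2
Summing the partial products and collecting blades:
Answer: -18647/720 + 841/20*e1 e2


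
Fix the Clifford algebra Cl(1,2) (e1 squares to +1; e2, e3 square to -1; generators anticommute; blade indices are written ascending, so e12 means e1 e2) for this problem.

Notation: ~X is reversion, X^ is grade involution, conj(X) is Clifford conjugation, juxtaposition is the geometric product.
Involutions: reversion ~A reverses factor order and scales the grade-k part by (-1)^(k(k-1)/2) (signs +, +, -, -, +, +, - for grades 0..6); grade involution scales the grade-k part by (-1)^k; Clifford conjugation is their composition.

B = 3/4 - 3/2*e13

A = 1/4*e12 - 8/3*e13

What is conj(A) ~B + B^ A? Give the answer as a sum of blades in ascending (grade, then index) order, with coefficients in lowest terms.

first term: 4 - 3/16*e12 + 2*e13 + 3/8*e23
second term: 4 + 3/16*e12 - 2*e13 - 3/8*e23
Answer: 8


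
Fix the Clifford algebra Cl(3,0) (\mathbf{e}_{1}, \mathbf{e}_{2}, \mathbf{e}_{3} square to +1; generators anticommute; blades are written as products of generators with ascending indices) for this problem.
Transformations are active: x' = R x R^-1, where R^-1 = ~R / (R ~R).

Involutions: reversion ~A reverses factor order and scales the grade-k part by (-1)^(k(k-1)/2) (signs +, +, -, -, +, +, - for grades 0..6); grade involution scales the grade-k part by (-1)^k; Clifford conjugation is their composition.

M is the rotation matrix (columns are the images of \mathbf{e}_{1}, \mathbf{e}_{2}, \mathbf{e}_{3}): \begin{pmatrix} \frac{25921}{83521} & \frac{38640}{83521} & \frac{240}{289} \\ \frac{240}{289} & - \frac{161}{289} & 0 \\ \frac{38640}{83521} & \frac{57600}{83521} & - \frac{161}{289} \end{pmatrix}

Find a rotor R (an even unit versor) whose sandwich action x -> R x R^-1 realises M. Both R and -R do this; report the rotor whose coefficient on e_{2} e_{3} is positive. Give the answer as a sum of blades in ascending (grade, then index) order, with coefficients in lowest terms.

Method: write R = a + b12*e_{1} e_{2} + b13*e_{1} e_{3} + b23*e_{2} e_{3} with a^2 + b12^2 + b13^2 + b23^2 = 1 (so R^-1 = ~R). Expanding the columns R e_j ~R gives tr M = 4a^2 - 1 and, from the antisymmetric part, M21 - M12 = -4a*b12, M13 - M31 = 4a*b13, M32 - M23 = -4a*b23.
Here tr M = -\frac{67137}{83521}, so a^2 = (1 + tr M)/4 = \frac{4096}{83521} and a = ±\frac{64}{289}. Taking a = \frac{64}{289}: M21 - M12 = \frac{30720}{83521}, M13 - M31 = \frac{30720}{83521}, M32 - M23 = \frac{57600}{83521}, giving b12 = -\frac{120}{289}, b13 = \frac{120}{289}, b23 = -\frac{225}{289}, i.e. R = \frac{64}{289} - \frac{120}{289} e_{1} e_{2} + \frac{120}{289} e_{1} e_{3} - \frac{225}{289} e_{2} e_{3}.
Its e_{2} e_{3} coefficient is negative, so report the other preimage -R.
Answer: -\frac{64}{289} + \frac{120}{289} e_{1} e_{2} - \frac{120}{289} e_{1} e_{3} + \frac{225}{289} e_{2} e_{3}. Uniqueness: Spin(3) -> SO(3) maps R and -R to the same rotation of trace -\frac{67137}{83521}; fixing the sign of the e_{2} e_{3} coefficient removes the ambiguity.


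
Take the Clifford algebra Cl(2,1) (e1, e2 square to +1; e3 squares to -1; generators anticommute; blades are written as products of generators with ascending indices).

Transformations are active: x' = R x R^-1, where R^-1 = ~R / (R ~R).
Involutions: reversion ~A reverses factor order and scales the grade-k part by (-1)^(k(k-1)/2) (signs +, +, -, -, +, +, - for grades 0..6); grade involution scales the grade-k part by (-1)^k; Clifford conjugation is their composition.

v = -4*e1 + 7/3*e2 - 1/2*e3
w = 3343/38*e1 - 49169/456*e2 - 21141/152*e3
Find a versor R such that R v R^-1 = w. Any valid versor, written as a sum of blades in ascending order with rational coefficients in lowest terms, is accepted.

A norm check does it: q(v) = q(w) = 763/36, hence R = v + w = 3191/38*e1 - 16035/152*e2 - 21217/152*e3 realises the map — parallel part kept, (v - w)/2 negated, v carried to w.
Answer: 3191/38*e1 - 16035/152*e2 - 21217/152*e3


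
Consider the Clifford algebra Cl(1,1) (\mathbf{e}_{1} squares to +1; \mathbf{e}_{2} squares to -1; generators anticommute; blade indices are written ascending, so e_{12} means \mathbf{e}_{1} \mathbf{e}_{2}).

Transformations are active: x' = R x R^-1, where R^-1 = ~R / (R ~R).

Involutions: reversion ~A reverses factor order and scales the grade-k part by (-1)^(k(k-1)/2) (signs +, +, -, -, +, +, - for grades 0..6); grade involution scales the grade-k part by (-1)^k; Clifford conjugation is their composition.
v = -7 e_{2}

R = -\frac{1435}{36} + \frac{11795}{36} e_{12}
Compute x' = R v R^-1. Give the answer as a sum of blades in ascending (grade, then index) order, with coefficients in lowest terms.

~R = -\frac{1435}{36} - \frac{11795}{36} e_{12}, and R ~R = -\frac{317275}{3}, so R^-1 = ~R / (-\frac{317275}{3}).
R v = \frac{82565}{36} e_{1} + \frac{10045}{36} e_{2}
Answer: \frac{13817}{7992} e_{1} + \frac{57625}{7992} e_{2}


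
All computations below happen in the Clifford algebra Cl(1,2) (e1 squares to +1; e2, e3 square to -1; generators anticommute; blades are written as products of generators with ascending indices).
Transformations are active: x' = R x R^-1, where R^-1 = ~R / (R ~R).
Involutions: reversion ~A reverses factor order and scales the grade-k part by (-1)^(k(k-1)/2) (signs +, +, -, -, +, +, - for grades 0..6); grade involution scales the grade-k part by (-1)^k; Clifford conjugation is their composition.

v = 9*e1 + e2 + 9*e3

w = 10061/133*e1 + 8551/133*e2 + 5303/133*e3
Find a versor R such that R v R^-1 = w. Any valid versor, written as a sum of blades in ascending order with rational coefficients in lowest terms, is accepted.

Equal squares first: v^2 = w^2 = -1. Then v + w = 11258/133*e1 + 8684/133*e2 + 6500/133*e3 is a versor taking v to w, provided it is invertible.
Answer: 11258/133*e1 + 8684/133*e2 + 6500/133*e3


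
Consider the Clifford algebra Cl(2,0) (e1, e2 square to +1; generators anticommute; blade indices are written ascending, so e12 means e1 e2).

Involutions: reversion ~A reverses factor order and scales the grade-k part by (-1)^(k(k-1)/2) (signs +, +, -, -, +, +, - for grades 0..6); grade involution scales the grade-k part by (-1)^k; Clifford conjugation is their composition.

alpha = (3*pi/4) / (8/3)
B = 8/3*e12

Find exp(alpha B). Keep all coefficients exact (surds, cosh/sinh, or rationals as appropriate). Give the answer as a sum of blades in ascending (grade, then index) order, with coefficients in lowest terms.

B^2 = (8/3)^2*(e12)^2 = 64/9*(-1) = -64/9 (a basis 2-blade squares to minus the product of its generators' squares).
B^2 = -64/9 — since the square is negative, the closed form is circular: l = 8/3, alpha*l = 3*pi/4, so exp(alpha B) = cos(3*pi/4) + (sin(3*pi/4)/(8/3))*B = -sqrt(2)/2 + (3*sqrt(2)/16)*B.
Answer: -sqrt(2)/2 + sqrt(2)/2*e12


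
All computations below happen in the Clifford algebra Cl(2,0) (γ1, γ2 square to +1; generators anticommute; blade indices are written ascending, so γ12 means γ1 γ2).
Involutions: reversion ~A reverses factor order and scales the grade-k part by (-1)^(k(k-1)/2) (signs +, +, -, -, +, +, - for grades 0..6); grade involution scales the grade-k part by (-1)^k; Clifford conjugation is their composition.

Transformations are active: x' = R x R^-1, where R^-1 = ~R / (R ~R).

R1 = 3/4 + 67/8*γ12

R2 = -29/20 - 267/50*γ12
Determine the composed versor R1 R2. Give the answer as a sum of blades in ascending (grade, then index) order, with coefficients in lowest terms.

Distribute over the terms of R1 (each basis-blade product reordered to ascending indices, repeated generators contracted through their squares):
(3/4) R2 = -87/80 - 801/200*γ12
(67/8*γ12) R2 = 17889/400 - 1943/160*γ12
Summing the partial products and collecting blades:
Answer: 8727/200 - 12919/800*γ12


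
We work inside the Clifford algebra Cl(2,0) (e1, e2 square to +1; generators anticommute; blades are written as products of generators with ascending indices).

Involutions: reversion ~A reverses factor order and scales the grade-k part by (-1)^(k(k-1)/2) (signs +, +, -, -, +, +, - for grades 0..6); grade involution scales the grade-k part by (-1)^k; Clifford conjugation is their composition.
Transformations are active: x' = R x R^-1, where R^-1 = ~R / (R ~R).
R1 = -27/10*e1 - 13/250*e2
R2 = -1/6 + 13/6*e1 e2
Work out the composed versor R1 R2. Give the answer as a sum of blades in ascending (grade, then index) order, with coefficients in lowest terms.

Distribute over the terms of R1 (each basis-blade product reordered to ascending indices, repeated generators contracted through their squares):
(-27/10*e1) R2 = 9/20*e1 - 117/20*e2
(-13/250*e2) R2 = 169/1500*e1 + 13/1500*e2
Summing the partial products and collecting blades:
Answer: 211/375*e1 - 4381/750*e2


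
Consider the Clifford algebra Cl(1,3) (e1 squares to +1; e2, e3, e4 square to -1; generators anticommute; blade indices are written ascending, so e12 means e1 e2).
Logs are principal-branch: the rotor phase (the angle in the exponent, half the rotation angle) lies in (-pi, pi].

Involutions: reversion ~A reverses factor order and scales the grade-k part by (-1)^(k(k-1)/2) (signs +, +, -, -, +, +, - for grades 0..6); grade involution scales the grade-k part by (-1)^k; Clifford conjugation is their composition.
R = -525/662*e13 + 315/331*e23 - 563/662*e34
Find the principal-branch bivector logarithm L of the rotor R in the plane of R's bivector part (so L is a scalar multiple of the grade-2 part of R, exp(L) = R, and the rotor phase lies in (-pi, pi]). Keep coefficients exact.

The scalar part of R is 0, and that scalar determines the rotor phase on the principal branch; recovering the unit plane as bivector-part over sine of the phase gives L = phase * plane.
Concretely: cos(phase) = 0 gives phase = ±pi/2, and since phase/sin(phase) is even the sign is immaterial: L = (phase/sin(phase)) * <R>_2 = (pi/2) * <R>_2.
Answer: -525*pi/1324*e13 + 315*pi/662*e23 - 563*pi/1324*e34


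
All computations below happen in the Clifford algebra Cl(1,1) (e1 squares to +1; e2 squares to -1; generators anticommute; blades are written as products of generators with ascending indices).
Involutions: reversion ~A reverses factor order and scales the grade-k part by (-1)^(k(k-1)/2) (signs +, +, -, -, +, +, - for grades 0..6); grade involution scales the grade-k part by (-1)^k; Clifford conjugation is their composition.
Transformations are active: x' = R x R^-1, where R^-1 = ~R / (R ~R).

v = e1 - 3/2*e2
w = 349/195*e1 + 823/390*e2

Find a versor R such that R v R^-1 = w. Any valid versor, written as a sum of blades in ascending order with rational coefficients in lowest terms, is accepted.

Sketch: the shared square -5/4 makes R = v + w = 544/195*e1 + 119/195*e2 the natural versor; its sandwich fixes that direction, negates (v - w)/2, and sends v to w.
Answer: 544/195*e1 + 119/195*e2


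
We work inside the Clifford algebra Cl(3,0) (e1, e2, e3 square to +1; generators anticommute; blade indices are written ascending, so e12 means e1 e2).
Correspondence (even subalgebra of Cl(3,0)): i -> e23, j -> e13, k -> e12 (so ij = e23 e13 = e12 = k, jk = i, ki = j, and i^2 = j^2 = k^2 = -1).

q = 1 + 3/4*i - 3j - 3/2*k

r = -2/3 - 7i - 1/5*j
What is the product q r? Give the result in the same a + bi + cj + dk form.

In blades: q = 1 - 3/2*e12 - 3*e13 + 3/4*e23, r = -2/3 - 1/5*e13 - 7*e23.
Distribute q over r term by term (generator squares from the signature, products reordered to ascending indices): (1)*r = -2/3 - 1/5*e13 - 7*e23; (-3/2*e12)*r = e12 + 21/2*e13 - 3/10*e23; (-3*e13)*r = -3/5 - 21*e12 + 2*e13; (3/4*e23)*r = 21/4 - 3/20*e12 - 1/2*e23.
Sum: 239/60 - 403/20*e12 + 123/10*e13 - 39/5*e23; translating back through the correspondence:
Answer: 239/60 - 39/5*i + 123/10*j - 403/20*k


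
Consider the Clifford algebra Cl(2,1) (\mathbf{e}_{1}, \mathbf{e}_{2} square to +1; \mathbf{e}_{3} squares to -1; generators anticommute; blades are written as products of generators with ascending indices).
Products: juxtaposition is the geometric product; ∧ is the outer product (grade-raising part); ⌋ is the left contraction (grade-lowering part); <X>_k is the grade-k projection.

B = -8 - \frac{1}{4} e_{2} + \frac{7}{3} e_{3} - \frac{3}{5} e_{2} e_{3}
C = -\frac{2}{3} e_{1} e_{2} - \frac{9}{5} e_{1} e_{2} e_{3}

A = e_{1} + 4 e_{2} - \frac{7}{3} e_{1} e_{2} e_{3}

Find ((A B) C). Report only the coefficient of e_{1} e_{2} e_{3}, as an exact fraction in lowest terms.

step 1: -1 - \frac{33}{5} e_{1} - 32 e_{2} - \frac{12}{5} e_{3} + \frac{187}{36} e_{1} e_{2} + \frac{7}{4} e_{1} e_{3} + \frac{28}{3} e_{2} e_{3} + \frac{271}{15} e_{1} e_{2} e_{3}
step 2: -\frac{39227}{1350} - \frac{572}{15} e_{1} + \frac{151}{20} e_{2} + \frac{3851}{180} e_{3} - \frac{274}{75} e_{1} e_{2} - \frac{2312}{45} e_{1} e_{3} + \frac{1607}{150} e_{2} e_{3} + \frac{17}{5} e_{1} e_{2} e_{3}
Answer: \frac{17}{5}


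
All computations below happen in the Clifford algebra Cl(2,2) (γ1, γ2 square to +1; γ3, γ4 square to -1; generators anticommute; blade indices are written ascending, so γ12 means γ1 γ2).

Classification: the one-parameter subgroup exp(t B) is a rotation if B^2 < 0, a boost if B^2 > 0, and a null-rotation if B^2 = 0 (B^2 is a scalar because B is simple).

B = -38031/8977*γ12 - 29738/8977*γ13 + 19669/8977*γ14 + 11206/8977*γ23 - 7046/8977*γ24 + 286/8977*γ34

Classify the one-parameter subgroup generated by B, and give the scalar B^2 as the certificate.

B^2 term by term: the squares give (-38031/8977)^2*(γ12)^2 + (-29738/8977)^2*(γ13)^2 + (19669/8977)^2*(γ14)^2 + (11206/8977)^2*(γ23)^2 + (-7046/8977)^2*(γ24)^2 + (286/8977)^2*(γ34)^2 = 1446356961/80586529*(-1) + 884348644/80586529*(+1) + 386869561/80586529*(+1) + 125574436/80586529*(+1) + 49646116/80586529*(+1) + 81796/80586529*(-1) = 0 (each basis 2-blade squares to minus the product of its generators' squares); cross terms between blades sharing an index anticommute and cancel; the commuting (index-disjoint) pairs give grade-4 terms 2*c*c'*(blade product), which cancel blade by blade — γ1234: -21753732/80586529 - 419067896/80586529 + 440821628/80586529 = 0 — confirming B is simple. So B^2 = 0.
Answer: null-rotation, certificate B^2 = 0. B^2 = 0 is basis-independent, so its sign is the whole story.
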